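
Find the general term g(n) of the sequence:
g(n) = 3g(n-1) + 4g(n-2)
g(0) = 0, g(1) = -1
Characteristic equation: x² - 3x - 4 = 0, which factors as (x - (-1))(x - (4)) = 0.
Roots r₁ = -1, r₂ = 4 (distinct).
General solution: g(n) = A·(-1)^n + B·(4)^n.
From g(0) = 0: A + B = 0.
From g(1) = -1: -A + 4B = -1.
Solving: A = \frac{1}{5}, B = - \frac{1}{5}.
So g(n) = \frac{\left(-1\right)^{n}}{5} - \frac{4^{n}}{5}.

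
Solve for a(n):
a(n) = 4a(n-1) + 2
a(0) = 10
First-order linear non-homogeneous.
Homogeneous solution: a_h(n) = A·(4)^n.
Try constant particular solution a_p = K: K = 4K + 2 ⇒ K = - \frac{2}{3}.
General: a(n) = A·(4)^n - \frac{2}{3}.
Apply a(0) = 10: A - \frac{2}{3} = 10 ⇒ A = \frac{32}{3}.
So a(n) = \frac{32 \cdot 4^{n}}{3} - \frac{2}{3}.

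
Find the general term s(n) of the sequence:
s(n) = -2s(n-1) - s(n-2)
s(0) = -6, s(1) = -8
Characteristic equation: x² + 2x + 1 = 0, which is (x - (-1))².
Repeated root r = -1.
General solution: s(n) = (A + Bn)·(-1)^n.
From s(0) = -6: A = -6.
From s(1) = -8: (A + B)·(-1) = -8 ⇒ B = 14.
So s(n) = \left(14 n - 6\right) \cdot (-1)^n.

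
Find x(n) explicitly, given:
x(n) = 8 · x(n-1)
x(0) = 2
Pure geometric recurrence with ratio 8.
By induction x(n) = x(0) · (8)^n = 2 \cdot 8^{n}.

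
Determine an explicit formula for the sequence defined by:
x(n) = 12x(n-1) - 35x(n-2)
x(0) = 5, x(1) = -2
Characteristic equation: x² - 12x + 35 = 0, which factors as (x - (5))(x - (7)) = 0.
Roots r₁ = 5, r₂ = 7 (distinct).
General solution: x(n) = A·(5)^n + B·(7)^n.
From x(0) = 5: A + B = 5.
From x(1) = -2: 5A + 7B = -2.
Solving: A = \frac{37}{2}, B = - \frac{27}{2}.
So x(n) = \frac{37 \cdot 5^{n}}{2} - \frac{27 \cdot 7^{n}}{2}.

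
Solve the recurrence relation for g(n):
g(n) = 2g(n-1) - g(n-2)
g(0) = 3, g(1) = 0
Characteristic equation: x² - 2x + 1 = 0, which is (x - (1))².
Repeated root r = 1.
General solution: g(n) = (A + Bn)·(1)^n.
From g(0) = 3: A = 3.
From g(1) = 0: (A + B)·(1) = 0 ⇒ B = -3.
So g(n) = \left(3 - 3 n\right) \cdot (1)^n.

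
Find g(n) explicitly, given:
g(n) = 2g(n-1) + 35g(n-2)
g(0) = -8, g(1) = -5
Characteristic equation: x² - 2x - 35 = 0, which factors as (x - (7))(x - (-5)) = 0.
Roots r₁ = 7, r₂ = -5 (distinct).
General solution: g(n) = A·(7)^n + B·(-5)^n.
From g(0) = -8: A + B = -8.
From g(1) = -5: 7A - 5B = -5.
Solving: A = - \frac{15}{4}, B = - \frac{17}{4}.
So g(n) = - \frac{17 \left(-5\right)^{n}}{4} - \frac{15 \cdot 7^{n}}{4}.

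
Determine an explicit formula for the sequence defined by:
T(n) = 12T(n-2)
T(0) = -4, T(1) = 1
Characteristic equation: x² - 12 = 0.
Discriminant Δ = (0)² + 4·(12) = 48.
Roots r₁,₂ = (0 ± √48)/2, so r₁ = 2 \sqrt{3}, r₂ = - 2 \sqrt{3}.
General solution: T(n) = A·r₁^n + B·r₂^n.
From the initial conditions, A + B = -4 and r₁A + r₂B = 1.
Since r₁ - r₂ = √48: A = (1 - (-4)r₂)/√48 = -2 + \frac{\sqrt{3}}{12}, and B = -4 - A = -2 - \frac{\sqrt{3}}{12}.
So T(n) = \left(-2 + \frac{\sqrt{3}}{12}\right)\left(2 \sqrt{3}\right)^n + \left(-2 - \frac{\sqrt{3}}{12}\right)\left(- 2 \sqrt{3}\right)^n.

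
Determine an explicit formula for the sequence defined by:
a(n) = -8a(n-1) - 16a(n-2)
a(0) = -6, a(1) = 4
Characteristic equation: x² + 8x + 16 = 0, which is (x - (-4))².
Repeated root r = -4.
General solution: a(n) = (A + Bn)·(-4)^n.
From a(0) = -6: A = -6.
From a(1) = 4: (A + B)·(-4) = 4 ⇒ B = 5.
So a(n) = \left(5 n - 6\right) \cdot (-4)^n.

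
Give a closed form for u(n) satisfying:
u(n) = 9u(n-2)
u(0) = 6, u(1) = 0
Characteristic equation: x² - 9 = 0, which factors as (x - (-3))(x - (3)) = 0.
Roots r₁ = -3, r₂ = 3 (distinct).
General solution: u(n) = A·(-3)^n + B·(3)^n.
From u(0) = 6: A + B = 6.
From u(1) = 0: -3A + 3B = 0.
Solving: A = 3, B = 3.
So u(n) = 3 \left(-3\right)^{n} + 3 \cdot 3^{n}.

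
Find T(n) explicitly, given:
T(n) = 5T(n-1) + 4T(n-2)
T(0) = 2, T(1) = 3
Characteristic equation: x² - 5x - 4 = 0.
Discriminant Δ = (5)² + 4·(4) = 41.
Roots r₁,₂ = (5 ± √41)/2, so r₁ = \frac{5}{2} + \frac{\sqrt{41}}{2}, r₂ = \frac{5}{2} - \frac{\sqrt{41}}{2}.
General solution: T(n) = A·r₁^n + B·r₂^n.
From the initial conditions, A + B = 2 and r₁A + r₂B = 3.
Since r₁ - r₂ = √41: A = (3 - (2)r₂)/√41 = 1 - \frac{2 \sqrt{41}}{41}, and B = 2 - A = \frac{2 \sqrt{41}}{41} + 1.
So T(n) = \left(1 - \frac{2 \sqrt{41}}{41}\right)\left(\frac{5}{2} + \frac{\sqrt{41}}{2}\right)^n + \left(\frac{2 \sqrt{41}}{41} + 1\right)\left(\frac{5}{2} - \frac{\sqrt{41}}{2}\right)^n.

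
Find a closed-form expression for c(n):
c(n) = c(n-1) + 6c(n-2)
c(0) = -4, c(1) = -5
Characteristic equation: x² - x - 6 = 0, which factors as (x - (-2))(x - (3)) = 0.
Roots r₁ = -2, r₂ = 3 (distinct).
General solution: c(n) = A·(-2)^n + B·(3)^n.
From c(0) = -4: A + B = -4.
From c(1) = -5: -2A + 3B = -5.
Solving: A = - \frac{7}{5}, B = - \frac{13}{5}.
So c(n) = - \frac{7 \left(-2\right)^{n}}{5} - \frac{13 \cdot 3^{n}}{5}.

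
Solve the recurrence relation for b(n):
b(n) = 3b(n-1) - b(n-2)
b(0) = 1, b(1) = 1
Characteristic equation: x² - 3x + 1 = 0.
Discriminant Δ = (3)² + 4·(-1) = 5.
Roots r₁,₂ = (3 ± √5)/2, so r₁ = \frac{\sqrt{5}}{2} + \frac{3}{2}, r₂ = \frac{3}{2} - \frac{\sqrt{5}}{2}.
General solution: b(n) = A·r₁^n + B·r₂^n.
From the initial conditions, A + B = 1 and r₁A + r₂B = 1.
Since r₁ - r₂ = √5: A = (1 - (1)r₂)/√5 = \frac{1}{2} - \frac{\sqrt{5}}{10}, and B = 1 - A = \frac{\sqrt{5}}{10} + \frac{1}{2}.
So b(n) = \left(\frac{1}{2} - \frac{\sqrt{5}}{10}\right)\left(\frac{\sqrt{5}}{2} + \frac{3}{2}\right)^n + \left(\frac{\sqrt{5}}{10} + \frac{1}{2}\right)\left(\frac{3}{2} - \frac{\sqrt{5}}{2}\right)^n.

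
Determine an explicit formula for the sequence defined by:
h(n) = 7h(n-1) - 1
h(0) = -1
First-order linear non-homogeneous.
Homogeneous solution: h_h(n) = A·(7)^n.
Try constant particular solution h_p = K: K = 7K - 1 ⇒ K = \frac{1}{6}.
General: h(n) = A·(7)^n + \frac{1}{6}.
Apply h(0) = -1: A + \frac{1}{6} = -1 ⇒ A = - \frac{7}{6}.
So h(n) = \frac{1}{6} - \frac{7 \cdot 7^{n}}{6}.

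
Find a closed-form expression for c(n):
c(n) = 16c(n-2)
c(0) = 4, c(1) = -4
Characteristic equation: x² - 16 = 0, which factors as (x - (4))(x - (-4)) = 0.
Roots r₁ = 4, r₂ = -4 (distinct).
General solution: c(n) = A·(4)^n + B·(-4)^n.
From c(0) = 4: A + B = 4.
From c(1) = -4: 4A - 4B = -4.
Solving: A = \frac{3}{2}, B = \frac{5}{2}.
So c(n) = \frac{5 \left(-4\right)^{n}}{2} + \frac{3 \cdot 4^{n}}{2}.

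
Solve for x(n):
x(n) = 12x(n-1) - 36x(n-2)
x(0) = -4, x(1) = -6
Characteristic equation: x² - 12x + 36 = 0, which is (x - (6))².
Repeated root r = 6.
General solution: x(n) = (A + Bn)·(6)^n.
From x(0) = -4: A = -4.
From x(1) = -6: (A + B)·(6) = -6 ⇒ B = 3.
So x(n) = \left(3 n - 4\right) \cdot (6)^n.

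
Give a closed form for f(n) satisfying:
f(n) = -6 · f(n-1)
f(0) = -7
Pure geometric recurrence with ratio -6.
By induction f(n) = f(0) · (-6)^n = - 7 \left(-6\right)^{n}.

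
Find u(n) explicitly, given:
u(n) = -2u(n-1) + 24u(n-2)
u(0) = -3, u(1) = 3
Characteristic equation: x² + 2x - 24 = 0, which factors as (x - (4))(x - (-6)) = 0.
Roots r₁ = 4, r₂ = -6 (distinct).
General solution: u(n) = A·(4)^n + B·(-6)^n.
From u(0) = -3: A + B = -3.
From u(1) = 3: 4A - 6B = 3.
Solving: A = - \frac{3}{2}, B = - \frac{3}{2}.
So u(n) = - \frac{3 \left(-6\right)^{n}}{2} - \frac{3 \cdot 4^{n}}{2}.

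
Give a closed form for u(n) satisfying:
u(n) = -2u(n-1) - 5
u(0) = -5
First-order linear non-homogeneous.
Homogeneous solution: u_h(n) = A·(-2)^n.
Try constant particular solution u_p = K: K = -2K - 5 ⇒ K = - \frac{5}{3}.
General: u(n) = A·(-2)^n - \frac{5}{3}.
Apply u(0) = -5: A - \frac{5}{3} = -5 ⇒ A = - \frac{10}{3}.
So u(n) = - \frac{10 \left(-2\right)^{n}}{3} - \frac{5}{3}.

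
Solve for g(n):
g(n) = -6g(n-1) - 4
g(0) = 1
First-order linear non-homogeneous.
Homogeneous solution: g_h(n) = A·(-6)^n.
Try constant particular solution g_p = K: K = -6K - 4 ⇒ K = - \frac{4}{7}.
General: g(n) = A·(-6)^n - \frac{4}{7}.
Apply g(0) = 1: A - \frac{4}{7} = 1 ⇒ A = \frac{11}{7}.
So g(n) = \frac{11 \left(-6\right)^{n}}{7} - \frac{4}{7}.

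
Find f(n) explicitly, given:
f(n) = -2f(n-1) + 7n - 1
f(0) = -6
First-order linear with linear forcing.
Homogeneous solution: f_h(n) = A·(-2)^n.
Try particular f_p(n) = pn + q. Substituting:
  pn + q = -2(p(n-1) + q) + 7n - 1.
Matching the n-coefficient: p = -2p + 7 ⇒ p = \frac{7}{3}.
Matching constants: q = 2p - 2q - 1 ⇒ q = \frac{11}{9}.
General: f(n) = A·(-2)^n + \frac{7 n}{3} + \frac{11}{9}.
Apply f(0) = -6: A + \frac{11}{9} = -6 ⇒ A = - \frac{65}{9}.
So f(n) = - \frac{65 \left(-2\right)^{n}}{9} + \frac{7 n}{3} + \frac{11}{9}.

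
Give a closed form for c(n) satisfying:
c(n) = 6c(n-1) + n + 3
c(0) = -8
First-order linear with linear forcing.
Homogeneous solution: c_h(n) = A·(6)^n.
Try particular c_p(n) = pn + q. Substituting:
  pn + q = 6(p(n-1) + q) + n + 3.
Matching the n-coefficient: p = 6p + 1 ⇒ p = - \frac{1}{5}.
Matching constants: q = -6p + 6q + 3 ⇒ q = - \frac{21}{25}.
General: c(n) = A·(6)^n - \frac{n}{5} - \frac{21}{25}.
Apply c(0) = -8: A - \frac{21}{25} = -8 ⇒ A = - \frac{179}{25}.
So c(n) = - \frac{179 \cdot 6^{n}}{25} - \frac{n}{5} - \frac{21}{25}.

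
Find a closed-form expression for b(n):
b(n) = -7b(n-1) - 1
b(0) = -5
First-order linear non-homogeneous.
Homogeneous solution: b_h(n) = A·(-7)^n.
Try constant particular solution b_p = K: K = -7K - 1 ⇒ K = - \frac{1}{8}.
General: b(n) = A·(-7)^n - \frac{1}{8}.
Apply b(0) = -5: A - \frac{1}{8} = -5 ⇒ A = - \frac{39}{8}.
So b(n) = - \frac{39 \left(-7\right)^{n}}{8} - \frac{1}{8}.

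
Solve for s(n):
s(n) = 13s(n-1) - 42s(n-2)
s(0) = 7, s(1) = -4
Characteristic equation: x² - 13x + 42 = 0, which factors as (x - (6))(x - (7)) = 0.
Roots r₁ = 6, r₂ = 7 (distinct).
General solution: s(n) = A·(6)^n + B·(7)^n.
From s(0) = 7: A + B = 7.
From s(1) = -4: 6A + 7B = -4.
Solving: A = 53, B = -46.
So s(n) = 53 \cdot 6^{n} - 46 \cdot 7^{n}.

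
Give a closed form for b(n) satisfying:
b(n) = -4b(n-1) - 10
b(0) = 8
First-order linear non-homogeneous.
Homogeneous solution: b_h(n) = A·(-4)^n.
Try constant particular solution b_p = K: K = -4K - 10 ⇒ K = -2.
General: b(n) = A·(-4)^n - 2.
Apply b(0) = 8: A - 2 = 8 ⇒ A = 10.
So b(n) = 10 \left(-4\right)^{n} - 2.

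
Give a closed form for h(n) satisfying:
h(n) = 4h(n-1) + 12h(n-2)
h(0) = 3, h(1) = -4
Characteristic equation: x² - 4x - 12 = 0, which factors as (x - (6))(x - (-2)) = 0.
Roots r₁ = 6, r₂ = -2 (distinct).
General solution: h(n) = A·(6)^n + B·(-2)^n.
From h(0) = 3: A + B = 3.
From h(1) = -4: 6A - 2B = -4.
Solving: A = \frac{1}{4}, B = \frac{11}{4}.
So h(n) = \frac{11 \left(-2\right)^{n}}{4} + \frac{6^{n}}{4}.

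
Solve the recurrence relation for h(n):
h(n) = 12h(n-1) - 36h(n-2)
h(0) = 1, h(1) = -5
Characteristic equation: x² - 12x + 36 = 0, which is (x - (6))².
Repeated root r = 6.
General solution: h(n) = (A + Bn)·(6)^n.
From h(0) = 1: A = 1.
From h(1) = -5: (A + B)·(6) = -5 ⇒ B = - \frac{11}{6}.
So h(n) = \left(1 - \frac{11 n}{6}\right) \cdot (6)^n.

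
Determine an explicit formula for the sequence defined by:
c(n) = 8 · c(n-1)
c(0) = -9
Pure geometric recurrence with ratio 8.
By induction c(n) = c(0) · (8)^n = - 9 \cdot 8^{n}.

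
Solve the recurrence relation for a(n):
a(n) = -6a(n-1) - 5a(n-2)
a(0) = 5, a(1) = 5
Characteristic equation: x² + 6x + 5 = 0, which factors as (x - (-5))(x - (-1)) = 0.
Roots r₁ = -5, r₂ = -1 (distinct).
General solution: a(n) = A·(-5)^n + B·(-1)^n.
From a(0) = 5: A + B = 5.
From a(1) = 5: -5A - B = 5.
Solving: A = - \frac{5}{2}, B = \frac{15}{2}.
So a(n) = \frac{15 \left(-1\right)^{n}}{2} - \frac{5 \left(-5\right)^{n}}{2}.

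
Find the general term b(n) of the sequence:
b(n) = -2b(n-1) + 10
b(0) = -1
First-order linear non-homogeneous.
Homogeneous solution: b_h(n) = A·(-2)^n.
Try constant particular solution b_p = K: K = -2K + 10 ⇒ K = \frac{10}{3}.
General: b(n) = A·(-2)^n + \frac{10}{3}.
Apply b(0) = -1: A + \frac{10}{3} = -1 ⇒ A = - \frac{13}{3}.
So b(n) = \frac{10}{3} - \frac{13 \left(-2\right)^{n}}{3}.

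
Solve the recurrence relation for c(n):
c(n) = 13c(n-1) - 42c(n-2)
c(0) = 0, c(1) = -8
Characteristic equation: x² - 13x + 42 = 0, which factors as (x - (6))(x - (7)) = 0.
Roots r₁ = 6, r₂ = 7 (distinct).
General solution: c(n) = A·(6)^n + B·(7)^n.
From c(0) = 0: A + B = 0.
From c(1) = -8: 6A + 7B = -8.
Solving: A = 8, B = -8.
So c(n) = 8 \cdot 6^{n} - 8 \cdot 7^{n}.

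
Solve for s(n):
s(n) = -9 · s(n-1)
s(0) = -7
Pure geometric recurrence with ratio -9.
By induction s(n) = s(0) · (-9)^n = - 7 \left(-9\right)^{n}.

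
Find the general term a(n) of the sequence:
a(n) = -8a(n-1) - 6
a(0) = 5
First-order linear non-homogeneous.
Homogeneous solution: a_h(n) = A·(-8)^n.
Try constant particular solution a_p = K: K = -8K - 6 ⇒ K = - \frac{2}{3}.
General: a(n) = A·(-8)^n - \frac{2}{3}.
Apply a(0) = 5: A - \frac{2}{3} = 5 ⇒ A = \frac{17}{3}.
So a(n) = \frac{17 \left(-8\right)^{n}}{3} - \frac{2}{3}.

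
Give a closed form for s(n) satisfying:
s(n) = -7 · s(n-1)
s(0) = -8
Pure geometric recurrence with ratio -7.
By induction s(n) = s(0) · (-7)^n = - 8 \left(-7\right)^{n}.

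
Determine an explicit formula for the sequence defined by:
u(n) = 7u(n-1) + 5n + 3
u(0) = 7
First-order linear with linear forcing.
Homogeneous solution: u_h(n) = A·(7)^n.
Try particular u_p(n) = pn + q. Substituting:
  pn + q = 7(p(n-1) + q) + 5n + 3.
Matching the n-coefficient: p = 7p + 5 ⇒ p = - \frac{5}{6}.
Matching constants: q = -7p + 7q + 3 ⇒ q = - \frac{53}{36}.
General: u(n) = A·(7)^n - \frac{5 n}{6} - \frac{53}{36}.
Apply u(0) = 7: A - \frac{53}{36} = 7 ⇒ A = \frac{305}{36}.
So u(n) = \frac{305 \cdot 7^{n}}{36} - \frac{5 n}{6} - \frac{53}{36}.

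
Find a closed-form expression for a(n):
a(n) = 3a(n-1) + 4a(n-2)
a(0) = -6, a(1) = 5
Characteristic equation: x² - 3x - 4 = 0, which factors as (x - (-1))(x - (4)) = 0.
Roots r₁ = -1, r₂ = 4 (distinct).
General solution: a(n) = A·(-1)^n + B·(4)^n.
From a(0) = -6: A + B = -6.
From a(1) = 5: -A + 4B = 5.
Solving: A = - \frac{29}{5}, B = - \frac{1}{5}.
So a(n) = - \frac{29 \left(-1\right)^{n}}{5} - \frac{4^{n}}{5}.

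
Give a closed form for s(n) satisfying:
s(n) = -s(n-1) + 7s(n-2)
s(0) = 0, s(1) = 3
Characteristic equation: x² + x - 7 = 0.
Discriminant Δ = (-1)² + 4·(7) = 29.
Roots r₁,₂ = (-1 ± √29)/2, so r₁ = - \frac{1}{2} + \frac{\sqrt{29}}{2}, r₂ = - \frac{\sqrt{29}}{2} - \frac{1}{2}.
General solution: s(n) = A·r₁^n + B·r₂^n.
From the initial conditions, A + B = 0 and r₁A + r₂B = 3.
Since r₁ - r₂ = √29: A = (3 - (0)r₂)/√29 = \frac{3 \sqrt{29}}{29}, and B = 0 - A = - \frac{3 \sqrt{29}}{29}.
So s(n) = \left(\frac{3 \sqrt{29}}{29}\right)\left(- \frac{1}{2} + \frac{\sqrt{29}}{2}\right)^n + \left(- \frac{3 \sqrt{29}}{29}\right)\left(- \frac{\sqrt{29}}{2} - \frac{1}{2}\right)^n.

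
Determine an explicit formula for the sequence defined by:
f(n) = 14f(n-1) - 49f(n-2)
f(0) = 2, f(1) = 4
Characteristic equation: x² - 14x + 49 = 0, which is (x - (7))².
Repeated root r = 7.
General solution: f(n) = (A + Bn)·(7)^n.
From f(0) = 2: A = 2.
From f(1) = 4: (A + B)·(7) = 4 ⇒ B = - \frac{10}{7}.
So f(n) = \left(2 - \frac{10 n}{7}\right) \cdot (7)^n.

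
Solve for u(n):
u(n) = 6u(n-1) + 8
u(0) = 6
First-order linear non-homogeneous.
Homogeneous solution: u_h(n) = A·(6)^n.
Try constant particular solution u_p = K: K = 6K + 8 ⇒ K = - \frac{8}{5}.
General: u(n) = A·(6)^n - \frac{8}{5}.
Apply u(0) = 6: A - \frac{8}{5} = 6 ⇒ A = \frac{38}{5}.
So u(n) = \frac{38 \cdot 6^{n}}{5} - \frac{8}{5}.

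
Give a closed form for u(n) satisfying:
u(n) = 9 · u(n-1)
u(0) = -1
Pure geometric recurrence with ratio 9.
By induction u(n) = u(0) · (9)^n = - 9^{n}.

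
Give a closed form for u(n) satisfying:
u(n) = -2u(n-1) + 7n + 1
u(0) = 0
First-order linear with linear forcing.
Homogeneous solution: u_h(n) = A·(-2)^n.
Try particular u_p(n) = pn + q. Substituting:
  pn + q = -2(p(n-1) + q) + 7n + 1.
Matching the n-coefficient: p = -2p + 7 ⇒ p = \frac{7}{3}.
Matching constants: q = 2p - 2q + 1 ⇒ q = \frac{17}{9}.
General: u(n) = A·(-2)^n + \frac{7 n}{3} + \frac{17}{9}.
Apply u(0) = 0: A + \frac{17}{9} = 0 ⇒ A = - \frac{17}{9}.
So u(n) = - \frac{17 \left(-2\right)^{n}}{9} + \frac{7 n}{3} + \frac{17}{9}.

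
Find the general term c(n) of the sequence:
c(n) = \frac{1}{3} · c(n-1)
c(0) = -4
Pure geometric recurrence with ratio \frac{1}{3}.
By induction c(n) = c(0) · (\frac{1}{3})^n = - 4 \cdot 3^{- n}.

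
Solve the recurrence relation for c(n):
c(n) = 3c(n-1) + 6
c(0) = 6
First-order linear non-homogeneous.
Homogeneous solution: c_h(n) = A·(3)^n.
Try constant particular solution c_p = K: K = 3K + 6 ⇒ K = -3.
General: c(n) = A·(3)^n - 3.
Apply c(0) = 6: A - 3 = 6 ⇒ A = 9.
So c(n) = 9 \cdot 3^{n} - 3.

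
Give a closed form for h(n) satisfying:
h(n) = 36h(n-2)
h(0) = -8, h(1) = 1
Characteristic equation: x² - 36 = 0, which factors as (x - (-6))(x - (6)) = 0.
Roots r₁ = -6, r₂ = 6 (distinct).
General solution: h(n) = A·(-6)^n + B·(6)^n.
From h(0) = -8: A + B = -8.
From h(1) = 1: -6A + 6B = 1.
Solving: A = - \frac{49}{12}, B = - \frac{47}{12}.
So h(n) = - \frac{49 \left(-6\right)^{n}}{12} - \frac{47 \cdot 6^{n}}{12}.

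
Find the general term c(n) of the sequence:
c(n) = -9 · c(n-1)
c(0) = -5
Pure geometric recurrence with ratio -9.
By induction c(n) = c(0) · (-9)^n = - 5 \left(-9\right)^{n}.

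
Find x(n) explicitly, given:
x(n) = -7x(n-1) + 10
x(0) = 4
First-order linear non-homogeneous.
Homogeneous solution: x_h(n) = A·(-7)^n.
Try constant particular solution x_p = K: K = -7K + 10 ⇒ K = \frac{5}{4}.
General: x(n) = A·(-7)^n + \frac{5}{4}.
Apply x(0) = 4: A + \frac{5}{4} = 4 ⇒ A = \frac{11}{4}.
So x(n) = \frac{11 \left(-7\right)^{n}}{4} + \frac{5}{4}.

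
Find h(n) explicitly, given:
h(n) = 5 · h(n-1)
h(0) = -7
Pure geometric recurrence with ratio 5.
By induction h(n) = h(0) · (5)^n = - 7 \cdot 5^{n}.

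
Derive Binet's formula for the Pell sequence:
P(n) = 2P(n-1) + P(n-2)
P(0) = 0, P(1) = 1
This is the Pell sequence.
Characteristic equation: x² - 2x - 1 = 0; roots r₁ = 1 + \sqrt{2}, r₂ = 1 - \sqrt{2}.
General: P(n) = A·r₁^n + B·r₂^n. Solving with P(0)=0, P(1)=1 gives A = \frac{\sqrt{2}}{4}, B = - \frac{\sqrt{2}}{4}.
So P(n) = \frac{\sqrt{2} \left(- \left(1 - \sqrt{2}\right)^{n} + \left(1 + \sqrt{2}\right)^{n}\right)}{4}.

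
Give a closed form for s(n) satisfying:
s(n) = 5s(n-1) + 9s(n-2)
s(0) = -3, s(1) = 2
Characteristic equation: x² - 5x - 9 = 0.
Discriminant Δ = (5)² + 4·(9) = 61.
Roots r₁,₂ = (5 ± √61)/2, so r₁ = \frac{5}{2} + \frac{\sqrt{61}}{2}, r₂ = \frac{5}{2} - \frac{\sqrt{61}}{2}.
General solution: s(n) = A·r₁^n + B·r₂^n.
From the initial conditions, A + B = -3 and r₁A + r₂B = 2.
Since r₁ - r₂ = √61: A = (2 - (-3)r₂)/√61 = - \frac{3}{2} + \frac{19 \sqrt{61}}{122}, and B = -3 - A = - \frac{3}{2} - \frac{19 \sqrt{61}}{122}.
So s(n) = \left(- \frac{3}{2} + \frac{19 \sqrt{61}}{122}\right)\left(\frac{5}{2} + \frac{\sqrt{61}}{2}\right)^n + \left(- \frac{3}{2} - \frac{19 \sqrt{61}}{122}\right)\left(\frac{5}{2} - \frac{\sqrt{61}}{2}\right)^n.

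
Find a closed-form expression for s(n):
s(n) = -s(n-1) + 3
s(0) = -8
First-order linear non-homogeneous.
Homogeneous solution: s_h(n) = A·(-1)^n.
Try constant particular solution s_p = K: K = -K + 3 ⇒ K = \frac{3}{2}.
General: s(n) = A·(-1)^n + \frac{3}{2}.
Apply s(0) = -8: A + \frac{3}{2} = -8 ⇒ A = - \frac{19}{2}.
So s(n) = \frac{3}{2} - \frac{19 \left(-1\right)^{n}}{2}.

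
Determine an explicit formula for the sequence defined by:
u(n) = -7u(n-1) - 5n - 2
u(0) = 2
First-order linear with linear forcing.
Homogeneous solution: u_h(n) = A·(-7)^n.
Try particular u_p(n) = pn + q. Substituting:
  pn + q = -7(p(n-1) + q) - 5n - 2.
Matching the n-coefficient: p = -7p - 5 ⇒ p = - \frac{5}{8}.
Matching constants: q = 7p - 7q - 2 ⇒ q = - \frac{51}{64}.
General: u(n) = A·(-7)^n - \frac{5 n}{8} - \frac{51}{64}.
Apply u(0) = 2: A - \frac{51}{64} = 2 ⇒ A = \frac{179}{64}.
So u(n) = \frac{179 \left(-7\right)^{n}}{64} - \frac{5 n}{8} - \frac{51}{64}.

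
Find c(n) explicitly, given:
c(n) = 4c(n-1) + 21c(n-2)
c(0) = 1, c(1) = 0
Characteristic equation: x² - 4x - 21 = 0, which factors as (x - (7))(x - (-3)) = 0.
Roots r₁ = 7, r₂ = -3 (distinct).
General solution: c(n) = A·(7)^n + B·(-3)^n.
From c(0) = 1: A + B = 1.
From c(1) = 0: 7A - 3B = 0.
Solving: A = \frac{3}{10}, B = \frac{7}{10}.
So c(n) = \frac{7 \left(-3\right)^{n}}{10} + \frac{3 \cdot 7^{n}}{10}.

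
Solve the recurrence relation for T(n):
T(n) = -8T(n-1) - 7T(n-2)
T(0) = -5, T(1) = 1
Characteristic equation: x² + 8x + 7 = 0, which factors as (x - (-1))(x - (-7)) = 0.
Roots r₁ = -1, r₂ = -7 (distinct).
General solution: T(n) = A·(-1)^n + B·(-7)^n.
From T(0) = -5: A + B = -5.
From T(1) = 1: -A - 7B = 1.
Solving: A = - \frac{17}{3}, B = \frac{2}{3}.
So T(n) = - \frac{17 \left(-1\right)^{n}}{3} + \frac{2 \left(-7\right)^{n}}{3}.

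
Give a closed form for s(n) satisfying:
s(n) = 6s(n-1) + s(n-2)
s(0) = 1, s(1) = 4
Characteristic equation: x² - 6x - 1 = 0.
Discriminant Δ = (6)² + 4·(1) = 40.
Roots r₁,₂ = (6 ± √40)/2, so r₁ = 3 + \sqrt{10}, r₂ = 3 - \sqrt{10}.
General solution: s(n) = A·r₁^n + B·r₂^n.
From the initial conditions, A + B = 1 and r₁A + r₂B = 4.
Since r₁ - r₂ = √40: A = (4 - (1)r₂)/√40 = \frac{\sqrt{10}}{20} + \frac{1}{2}, and B = 1 - A = \frac{1}{2} - \frac{\sqrt{10}}{20}.
So s(n) = \left(\frac{\sqrt{10}}{20} + \frac{1}{2}\right)\left(3 + \sqrt{10}\right)^n + \left(\frac{1}{2} - \frac{\sqrt{10}}{20}\right)\left(3 - \sqrt{10}\right)^n.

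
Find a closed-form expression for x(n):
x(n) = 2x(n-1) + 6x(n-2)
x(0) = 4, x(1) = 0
Characteristic equation: x² - 2x - 6 = 0.
Discriminant Δ = (2)² + 4·(6) = 28.
Roots r₁,₂ = (2 ± √28)/2, so r₁ = 1 + \sqrt{7}, r₂ = 1 - \sqrt{7}.
General solution: x(n) = A·r₁^n + B·r₂^n.
From the initial conditions, A + B = 4 and r₁A + r₂B = 0.
Since r₁ - r₂ = √28: A = (0 - (4)r₂)/√28 = 2 - \frac{2 \sqrt{7}}{7}, and B = 4 - A = \frac{2 \sqrt{7}}{7} + 2.
So x(n) = \left(2 - \frac{2 \sqrt{7}}{7}\right)\left(1 + \sqrt{7}\right)^n + \left(\frac{2 \sqrt{7}}{7} + 2\right)\left(1 - \sqrt{7}\right)^n.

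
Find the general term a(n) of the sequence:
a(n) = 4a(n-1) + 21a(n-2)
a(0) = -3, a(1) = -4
Characteristic equation: x² - 4x - 21 = 0, which factors as (x - (-3))(x - (7)) = 0.
Roots r₁ = -3, r₂ = 7 (distinct).
General solution: a(n) = A·(-3)^n + B·(7)^n.
From a(0) = -3: A + B = -3.
From a(1) = -4: -3A + 7B = -4.
Solving: A = - \frac{17}{10}, B = - \frac{13}{10}.
So a(n) = - \frac{17 \left(-3\right)^{n}}{10} - \frac{13 \cdot 7^{n}}{10}.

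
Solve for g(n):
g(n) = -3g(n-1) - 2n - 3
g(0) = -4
First-order linear with linear forcing.
Homogeneous solution: g_h(n) = A·(-3)^n.
Try particular g_p(n) = pn + q. Substituting:
  pn + q = -3(p(n-1) + q) - 2n - 3.
Matching the n-coefficient: p = -3p - 2 ⇒ p = - \frac{1}{2}.
Matching constants: q = 3p - 3q - 3 ⇒ q = - \frac{9}{8}.
General: g(n) = A·(-3)^n - \frac{n}{2} - \frac{9}{8}.
Apply g(0) = -4: A - \frac{9}{8} = -4 ⇒ A = - \frac{23}{8}.
So g(n) = - \frac{23 \left(-3\right)^{n}}{8} - \frac{n}{2} - \frac{9}{8}.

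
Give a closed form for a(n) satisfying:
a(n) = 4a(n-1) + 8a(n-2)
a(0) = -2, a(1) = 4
Characteristic equation: x² - 4x - 8 = 0.
Discriminant Δ = (4)² + 4·(8) = 48.
Roots r₁,₂ = (4 ± √48)/2, so r₁ = 2 + 2 \sqrt{3}, r₂ = 2 - 2 \sqrt{3}.
General solution: a(n) = A·r₁^n + B·r₂^n.
From the initial conditions, A + B = -2 and r₁A + r₂B = 4.
Since r₁ - r₂ = √48: A = (4 - (-2)r₂)/√48 = -1 + \frac{2 \sqrt{3}}{3}, and B = -2 - A = - \frac{2 \sqrt{3}}{3} - 1.
So a(n) = \left(-1 + \frac{2 \sqrt{3}}{3}\right)\left(2 + 2 \sqrt{3}\right)^n + \left(- \frac{2 \sqrt{3}}{3} - 1\right)\left(2 - 2 \sqrt{3}\right)^n.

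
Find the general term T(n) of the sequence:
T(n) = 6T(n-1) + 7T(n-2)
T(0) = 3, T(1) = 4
Characteristic equation: x² - 6x - 7 = 0, which factors as (x - (7))(x - (-1)) = 0.
Roots r₁ = 7, r₂ = -1 (distinct).
General solution: T(n) = A·(7)^n + B·(-1)^n.
From T(0) = 3: A + B = 3.
From T(1) = 4: 7A - B = 4.
Solving: A = \frac{7}{8}, B = \frac{17}{8}.
So T(n) = \frac{17 \left(-1\right)^{n}}{8} + \frac{7 \cdot 7^{n}}{8}.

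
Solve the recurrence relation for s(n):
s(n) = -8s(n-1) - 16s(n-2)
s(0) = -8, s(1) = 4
Characteristic equation: x² + 8x + 16 = 0, which is (x - (-4))².
Repeated root r = -4.
General solution: s(n) = (A + Bn)·(-4)^n.
From s(0) = -8: A = -8.
From s(1) = 4: (A + B)·(-4) = 4 ⇒ B = 7.
So s(n) = \left(7 n - 8\right) \cdot (-4)^n.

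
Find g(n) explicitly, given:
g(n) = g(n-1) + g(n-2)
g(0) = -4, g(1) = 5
Characteristic equation: x² - x - 1 = 0.
Discriminant Δ = (1)² + 4·(1) = 5.
Roots r₁,₂ = (1 ± √5)/2, so r₁ = \frac{1}{2} + \frac{\sqrt{5}}{2}, r₂ = \frac{1}{2} - \frac{\sqrt{5}}{2}.
General solution: g(n) = A·r₁^n + B·r₂^n.
From the initial conditions, A + B = -4 and r₁A + r₂B = 5.
Since r₁ - r₂ = √5: A = (5 - (-4)r₂)/√5 = -2 + \frac{7 \sqrt{5}}{5}, and B = -4 - A = - \frac{7 \sqrt{5}}{5} - 2.
So g(n) = \left(-2 + \frac{7 \sqrt{5}}{5}\right)\left(\frac{1}{2} + \frac{\sqrt{5}}{2}\right)^n + \left(- \frac{7 \sqrt{5}}{5} - 2\right)\left(\frac{1}{2} - \frac{\sqrt{5}}{2}\right)^n.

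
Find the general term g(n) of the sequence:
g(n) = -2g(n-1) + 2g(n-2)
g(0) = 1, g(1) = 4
Characteristic equation: x² + 2x - 2 = 0.
Discriminant Δ = (-2)² + 4·(2) = 12.
Roots r₁,₂ = (-2 ± √12)/2, so r₁ = -1 + \sqrt{3}, r₂ = - \sqrt{3} - 1.
General solution: g(n) = A·r₁^n + B·r₂^n.
From the initial conditions, A + B = 1 and r₁A + r₂B = 4.
Since r₁ - r₂ = √12: A = (4 - (1)r₂)/√12 = \frac{1}{2} + \frac{5 \sqrt{3}}{6}, and B = 1 - A = \frac{1}{2} - \frac{5 \sqrt{3}}{6}.
So g(n) = \left(\frac{1}{2} + \frac{5 \sqrt{3}}{6}\right)\left(-1 + \sqrt{3}\right)^n + \left(\frac{1}{2} - \frac{5 \sqrt{3}}{6}\right)\left(- \sqrt{3} - 1\right)^n.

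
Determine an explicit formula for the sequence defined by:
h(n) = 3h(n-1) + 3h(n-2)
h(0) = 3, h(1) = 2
Characteristic equation: x² - 3x - 3 = 0.
Discriminant Δ = (3)² + 4·(3) = 21.
Roots r₁,₂ = (3 ± √21)/2, so r₁ = \frac{3}{2} + \frac{\sqrt{21}}{2}, r₂ = \frac{3}{2} - \frac{\sqrt{21}}{2}.
General solution: h(n) = A·r₁^n + B·r₂^n.
From the initial conditions, A + B = 3 and r₁A + r₂B = 2.
Since r₁ - r₂ = √21: A = (2 - (3)r₂)/√21 = \frac{3}{2} - \frac{5 \sqrt{21}}{42}, and B = 3 - A = \frac{5 \sqrt{21}}{42} + \frac{3}{2}.
So h(n) = \left(\frac{3}{2} - \frac{5 \sqrt{21}}{42}\right)\left(\frac{3}{2} + \frac{\sqrt{21}}{2}\right)^n + \left(\frac{5 \sqrt{21}}{42} + \frac{3}{2}\right)\left(\frac{3}{2} - \frac{\sqrt{21}}{2}\right)^n.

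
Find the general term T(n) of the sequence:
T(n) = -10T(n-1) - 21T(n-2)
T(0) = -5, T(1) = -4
Characteristic equation: x² + 10x + 21 = 0, which factors as (x - (-7))(x - (-3)) = 0.
Roots r₁ = -7, r₂ = -3 (distinct).
General solution: T(n) = A·(-7)^n + B·(-3)^n.
From T(0) = -5: A + B = -5.
From T(1) = -4: -7A - 3B = -4.
Solving: A = \frac{19}{4}, B = - \frac{39}{4}.
So T(n) = - \frac{39 \left(-3\right)^{n}}{4} + \frac{19 \left(-7\right)^{n}}{4}.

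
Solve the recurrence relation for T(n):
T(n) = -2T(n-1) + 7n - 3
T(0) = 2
First-order linear with linear forcing.
Homogeneous solution: T_h(n) = A·(-2)^n.
Try particular T_p(n) = pn + q. Substituting:
  pn + q = -2(p(n-1) + q) + 7n - 3.
Matching the n-coefficient: p = -2p + 7 ⇒ p = \frac{7}{3}.
Matching constants: q = 2p - 2q - 3 ⇒ q = \frac{5}{9}.
General: T(n) = A·(-2)^n + \frac{7 n}{3} + \frac{5}{9}.
Apply T(0) = 2: A + \frac{5}{9} = 2 ⇒ A = \frac{13}{9}.
So T(n) = \frac{13 \left(-2\right)^{n}}{9} + \frac{7 n}{3} + \frac{5}{9}.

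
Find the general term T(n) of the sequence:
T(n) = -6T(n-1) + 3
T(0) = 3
First-order linear non-homogeneous.
Homogeneous solution: T_h(n) = A·(-6)^n.
Try constant particular solution T_p = K: K = -6K + 3 ⇒ K = \frac{3}{7}.
General: T(n) = A·(-6)^n + \frac{3}{7}.
Apply T(0) = 3: A + \frac{3}{7} = 3 ⇒ A = \frac{18}{7}.
So T(n) = \frac{18 \left(-6\right)^{n}}{7} + \frac{3}{7}.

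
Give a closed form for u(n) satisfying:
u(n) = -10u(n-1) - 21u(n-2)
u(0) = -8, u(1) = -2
Characteristic equation: x² + 10x + 21 = 0, which factors as (x - (-7))(x - (-3)) = 0.
Roots r₁ = -7, r₂ = -3 (distinct).
General solution: u(n) = A·(-7)^n + B·(-3)^n.
From u(0) = -8: A + B = -8.
From u(1) = -2: -7A - 3B = -2.
Solving: A = \frac{13}{2}, B = - \frac{29}{2}.
So u(n) = - \frac{29 \left(-3\right)^{n}}{2} + \frac{13 \left(-7\right)^{n}}{2}.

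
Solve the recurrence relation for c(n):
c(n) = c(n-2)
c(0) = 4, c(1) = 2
Characteristic equation: x² - 1 = 0, which factors as (x - (-1))(x - (1)) = 0.
Roots r₁ = -1, r₂ = 1 (distinct).
General solution: c(n) = A·(-1)^n + B·(1)^n.
From c(0) = 4: A + B = 4.
From c(1) = 2: -A + B = 2.
Solving: A = 1, B = 3.
So c(n) = \left(-1\right)^{n} + 3.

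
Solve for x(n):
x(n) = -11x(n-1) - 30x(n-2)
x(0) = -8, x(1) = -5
Characteristic equation: x² + 11x + 30 = 0, which factors as (x - (-6))(x - (-5)) = 0.
Roots r₁ = -6, r₂ = -5 (distinct).
General solution: x(n) = A·(-6)^n + B·(-5)^n.
From x(0) = -8: A + B = -8.
From x(1) = -5: -6A - 5B = -5.
Solving: A = 45, B = -53.
So x(n) = - 53 \left(-5\right)^{n} + 45 \left(-6\right)^{n}.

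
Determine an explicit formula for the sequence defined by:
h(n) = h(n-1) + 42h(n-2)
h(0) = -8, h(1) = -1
Characteristic equation: x² - x - 42 = 0, which factors as (x - (-6))(x - (7)) = 0.
Roots r₁ = -6, r₂ = 7 (distinct).
General solution: h(n) = A·(-6)^n + B·(7)^n.
From h(0) = -8: A + B = -8.
From h(1) = -1: -6A + 7B = -1.
Solving: A = - \frac{55}{13}, B = - \frac{49}{13}.
So h(n) = - \frac{55 \left(-6\right)^{n}}{13} - \frac{49 \cdot 7^{n}}{13}.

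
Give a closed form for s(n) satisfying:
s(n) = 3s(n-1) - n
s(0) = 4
First-order linear with linear forcing.
Homogeneous solution: s_h(n) = A·(3)^n.
Try particular s_p(n) = pn + q. Substituting:
  pn + q = 3(p(n-1) + q) - n.
Matching the n-coefficient: p = 3p - 1 ⇒ p = \frac{1}{2}.
Matching constants: q = -3p + 3q ⇒ q = \frac{3}{4}.
General: s(n) = A·(3)^n + \frac{n}{2} + \frac{3}{4}.
Apply s(0) = 4: A + \frac{3}{4} = 4 ⇒ A = \frac{13}{4}.
So s(n) = \frac{13 \cdot 3^{n}}{4} + \frac{n}{2} + \frac{3}{4}.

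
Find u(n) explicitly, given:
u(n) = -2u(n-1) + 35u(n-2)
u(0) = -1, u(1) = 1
Characteristic equation: x² + 2x - 35 = 0, which factors as (x - (-7))(x - (5)) = 0.
Roots r₁ = -7, r₂ = 5 (distinct).
General solution: u(n) = A·(-7)^n + B·(5)^n.
From u(0) = -1: A + B = -1.
From u(1) = 1: -7A + 5B = 1.
Solving: A = - \frac{1}{2}, B = - \frac{1}{2}.
So u(n) = - \frac{\left(-7\right)^{n}}{2} - \frac{5^{n}}{2}.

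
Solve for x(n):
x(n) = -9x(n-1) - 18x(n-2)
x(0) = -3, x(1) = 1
Characteristic equation: x² + 9x + 18 = 0, which factors as (x - (-6))(x - (-3)) = 0.
Roots r₁ = -6, r₂ = -3 (distinct).
General solution: x(n) = A·(-6)^n + B·(-3)^n.
From x(0) = -3: A + B = -3.
From x(1) = 1: -6A - 3B = 1.
Solving: A = \frac{8}{3}, B = - \frac{17}{3}.
So x(n) = - \frac{17 \left(-3\right)^{n}}{3} + \frac{8 \left(-6\right)^{n}}{3}.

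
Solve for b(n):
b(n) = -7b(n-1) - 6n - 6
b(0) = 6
First-order linear with linear forcing.
Homogeneous solution: b_h(n) = A·(-7)^n.
Try particular b_p(n) = pn + q. Substituting:
  pn + q = -7(p(n-1) + q) - 6n - 6.
Matching the n-coefficient: p = -7p - 6 ⇒ p = - \frac{3}{4}.
Matching constants: q = 7p - 7q - 6 ⇒ q = - \frac{45}{32}.
General: b(n) = A·(-7)^n - \frac{3 n}{4} - \frac{45}{32}.
Apply b(0) = 6: A - \frac{45}{32} = 6 ⇒ A = \frac{237}{32}.
So b(n) = \frac{237 \left(-7\right)^{n}}{32} - \frac{3 n}{4} - \frac{45}{32}.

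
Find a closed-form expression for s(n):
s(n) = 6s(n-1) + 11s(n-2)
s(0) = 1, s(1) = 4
Characteristic equation: x² - 6x - 11 = 0.
Discriminant Δ = (6)² + 4·(11) = 80.
Roots r₁,₂ = (6 ± √80)/2, so r₁ = 3 + 2 \sqrt{5}, r₂ = 3 - 2 \sqrt{5}.
General solution: s(n) = A·r₁^n + B·r₂^n.
From the initial conditions, A + B = 1 and r₁A + r₂B = 4.
Since r₁ - r₂ = √80: A = (4 - (1)r₂)/√80 = \frac{\sqrt{5}}{20} + \frac{1}{2}, and B = 1 - A = \frac{1}{2} - \frac{\sqrt{5}}{20}.
So s(n) = \left(\frac{\sqrt{5}}{20} + \frac{1}{2}\right)\left(3 + 2 \sqrt{5}\right)^n + \left(\frac{1}{2} - \frac{\sqrt{5}}{20}\right)\left(3 - 2 \sqrt{5}\right)^n.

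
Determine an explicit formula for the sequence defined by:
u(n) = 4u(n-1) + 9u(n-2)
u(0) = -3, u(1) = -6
Characteristic equation: x² - 4x - 9 = 0.
Discriminant Δ = (4)² + 4·(9) = 52.
Roots r₁,₂ = (4 ± √52)/2, so r₁ = 2 + \sqrt{13}, r₂ = 2 - \sqrt{13}.
General solution: u(n) = A·r₁^n + B·r₂^n.
From the initial conditions, A + B = -3 and r₁A + r₂B = -6.
Since r₁ - r₂ = √52: A = (-6 - (-3)r₂)/√52 = - \frac{3}{2}, and B = -3 - A = - \frac{3}{2}.
So u(n) = \left(- \frac{3}{2}\right)\left(2 + \sqrt{13}\right)^n + \left(- \frac{3}{2}\right)\left(2 - \sqrt{13}\right)^n.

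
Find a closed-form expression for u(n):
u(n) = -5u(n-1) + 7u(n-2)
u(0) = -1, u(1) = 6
Characteristic equation: x² + 5x - 7 = 0.
Discriminant Δ = (-5)² + 4·(7) = 53.
Roots r₁,₂ = (-5 ± √53)/2, so r₁ = - \frac{5}{2} + \frac{\sqrt{53}}{2}, r₂ = - \frac{\sqrt{53}}{2} - \frac{5}{2}.
General solution: u(n) = A·r₁^n + B·r₂^n.
From the initial conditions, A + B = -1 and r₁A + r₂B = 6.
Since r₁ - r₂ = √53: A = (6 - (-1)r₂)/√53 = - \frac{1}{2} + \frac{7 \sqrt{53}}{106}, and B = -1 - A = - \frac{1}{2} - \frac{7 \sqrt{53}}{106}.
So u(n) = \left(- \frac{1}{2} + \frac{7 \sqrt{53}}{106}\right)\left(- \frac{5}{2} + \frac{\sqrt{53}}{2}\right)^n + \left(- \frac{1}{2} - \frac{7 \sqrt{53}}{106}\right)\left(- \frac{\sqrt{53}}{2} - \frac{5}{2}\right)^n.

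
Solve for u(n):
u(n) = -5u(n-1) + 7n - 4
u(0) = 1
First-order linear with linear forcing.
Homogeneous solution: u_h(n) = A·(-5)^n.
Try particular u_p(n) = pn + q. Substituting:
  pn + q = -5(p(n-1) + q) + 7n - 4.
Matching the n-coefficient: p = -5p + 7 ⇒ p = \frac{7}{6}.
Matching constants: q = 5p - 5q - 4 ⇒ q = \frac{11}{36}.
General: u(n) = A·(-5)^n + \frac{7 n}{6} + \frac{11}{36}.
Apply u(0) = 1: A + \frac{11}{36} = 1 ⇒ A = \frac{25}{36}.
So u(n) = \frac{25 \left(-5\right)^{n}}{36} + \frac{7 n}{6} + \frac{11}{36}.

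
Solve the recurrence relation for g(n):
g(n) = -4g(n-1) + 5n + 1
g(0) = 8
First-order linear with linear forcing.
Homogeneous solution: g_h(n) = A·(-4)^n.
Try particular g_p(n) = pn + q. Substituting:
  pn + q = -4(p(n-1) + q) + 5n + 1.
Matching the n-coefficient: p = -4p + 5 ⇒ p = 1.
Matching constants: q = 4p - 4q + 1 ⇒ q = 1.
General: g(n) = A·(-4)^n + n + 1.
Apply g(0) = 8: A + 1 = 8 ⇒ A = 7.
So g(n) = 7 \left(-4\right)^{n} + n + 1.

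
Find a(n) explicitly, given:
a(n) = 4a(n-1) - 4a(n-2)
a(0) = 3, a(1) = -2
Characteristic equation: x² - 4x + 4 = 0, which is (x - (2))².
Repeated root r = 2.
General solution: a(n) = (A + Bn)·(2)^n.
From a(0) = 3: A = 3.
From a(1) = -2: (A + B)·(2) = -2 ⇒ B = -4.
So a(n) = \left(3 - 4 n\right) \cdot (2)^n.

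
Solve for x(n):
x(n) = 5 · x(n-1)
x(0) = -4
Pure geometric recurrence with ratio 5.
By induction x(n) = x(0) · (5)^n = - 4 \cdot 5^{n}.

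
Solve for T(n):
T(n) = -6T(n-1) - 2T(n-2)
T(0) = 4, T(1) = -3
Characteristic equation: x² + 6x + 2 = 0.
Discriminant Δ = (-6)² + 4·(-2) = 28.
Roots r₁,₂ = (-6 ± √28)/2, so r₁ = -3 + \sqrt{7}, r₂ = -3 - \sqrt{7}.
General solution: T(n) = A·r₁^n + B·r₂^n.
From the initial conditions, A + B = 4 and r₁A + r₂B = -3.
Since r₁ - r₂ = √28: A = (-3 - (4)r₂)/√28 = \frac{9 \sqrt{7}}{14} + 2, and B = 4 - A = 2 - \frac{9 \sqrt{7}}{14}.
So T(n) = \left(\frac{9 \sqrt{7}}{14} + 2\right)\left(-3 + \sqrt{7}\right)^n + \left(2 - \frac{9 \sqrt{7}}{14}\right)\left(-3 - \sqrt{7}\right)^n.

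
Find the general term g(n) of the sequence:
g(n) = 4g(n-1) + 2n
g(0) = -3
First-order linear with linear forcing.
Homogeneous solution: g_h(n) = A·(4)^n.
Try particular g_p(n) = pn + q. Substituting:
  pn + q = 4(p(n-1) + q) + 2n.
Matching the n-coefficient: p = 4p + 2 ⇒ p = - \frac{2}{3}.
Matching constants: q = -4p + 4q ⇒ q = - \frac{8}{9}.
General: g(n) = A·(4)^n - \frac{2 n}{3} - \frac{8}{9}.
Apply g(0) = -3: A - \frac{8}{9} = -3 ⇒ A = - \frac{19}{9}.
So g(n) = - \frac{19 \cdot 4^{n}}{9} - \frac{2 n}{3} - \frac{8}{9}.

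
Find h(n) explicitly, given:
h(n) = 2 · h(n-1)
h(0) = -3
Pure geometric recurrence with ratio 2.
By induction h(n) = h(0) · (2)^n = - 3 \cdot 2^{n}.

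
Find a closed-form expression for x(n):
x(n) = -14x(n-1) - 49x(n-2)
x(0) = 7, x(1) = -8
Characteristic equation: x² + 14x + 49 = 0, which is (x - (-7))².
Repeated root r = -7.
General solution: x(n) = (A + Bn)·(-7)^n.
From x(0) = 7: A = 7.
From x(1) = -8: (A + B)·(-7) = -8 ⇒ B = - \frac{41}{7}.
So x(n) = \left(7 - \frac{41 n}{7}\right) \cdot (-7)^n.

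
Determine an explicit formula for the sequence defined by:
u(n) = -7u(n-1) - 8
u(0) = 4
First-order linear non-homogeneous.
Homogeneous solution: u_h(n) = A·(-7)^n.
Try constant particular solution u_p = K: K = -7K - 8 ⇒ K = -1.
General: u(n) = A·(-7)^n - 1.
Apply u(0) = 4: A - 1 = 4 ⇒ A = 5.
So u(n) = 5 \left(-7\right)^{n} - 1.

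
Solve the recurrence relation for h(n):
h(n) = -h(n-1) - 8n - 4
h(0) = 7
First-order linear with linear forcing.
Homogeneous solution: h_h(n) = A·(-1)^n.
Try particular h_p(n) = pn + q. Substituting:
  pn + q = -(p(n-1) + q) - 8n - 4.
Matching the n-coefficient: p = -p - 8 ⇒ p = -4.
Matching constants: q = p - q - 4 ⇒ q = -4.
General: h(n) = A·(-1)^n - 4 n - 4.
Apply h(0) = 7: A - 4 = 7 ⇒ A = 11.
So h(n) = 11 \left(-1\right)^{n} - 4 n - 4.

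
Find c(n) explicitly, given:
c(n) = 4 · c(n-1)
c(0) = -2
Pure geometric recurrence with ratio 4.
By induction c(n) = c(0) · (4)^n = - 2 \cdot 4^{n}.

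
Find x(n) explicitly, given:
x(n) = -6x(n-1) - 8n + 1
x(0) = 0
First-order linear with linear forcing.
Homogeneous solution: x_h(n) = A·(-6)^n.
Try particular x_p(n) = pn + q. Substituting:
  pn + q = -6(p(n-1) + q) - 8n + 1.
Matching the n-coefficient: p = -6p - 8 ⇒ p = - \frac{8}{7}.
Matching constants: q = 6p - 6q + 1 ⇒ q = - \frac{41}{49}.
General: x(n) = A·(-6)^n - \frac{8 n}{7} - \frac{41}{49}.
Apply x(0) = 0: A - \frac{41}{49} = 0 ⇒ A = \frac{41}{49}.
So x(n) = \frac{41 \left(-6\right)^{n}}{49} - \frac{8 n}{7} - \frac{41}{49}.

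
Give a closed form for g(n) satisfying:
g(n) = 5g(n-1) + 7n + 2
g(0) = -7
First-order linear with linear forcing.
Homogeneous solution: g_h(n) = A·(5)^n.
Try particular g_p(n) = pn + q. Substituting:
  pn + q = 5(p(n-1) + q) + 7n + 2.
Matching the n-coefficient: p = 5p + 7 ⇒ p = - \frac{7}{4}.
Matching constants: q = -5p + 5q + 2 ⇒ q = - \frac{43}{16}.
General: g(n) = A·(5)^n - \frac{7 n}{4} - \frac{43}{16}.
Apply g(0) = -7: A - \frac{43}{16} = -7 ⇒ A = - \frac{69}{16}.
So g(n) = - \frac{69 \cdot 5^{n}}{16} - \frac{7 n}{4} - \frac{43}{16}.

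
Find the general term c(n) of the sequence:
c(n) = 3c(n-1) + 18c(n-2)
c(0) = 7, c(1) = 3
Characteristic equation: x² - 3x - 18 = 0, which factors as (x - (6))(x - (-3)) = 0.
Roots r₁ = 6, r₂ = -3 (distinct).
General solution: c(n) = A·(6)^n + B·(-3)^n.
From c(0) = 7: A + B = 7.
From c(1) = 3: 6A - 3B = 3.
Solving: A = \frac{8}{3}, B = \frac{13}{3}.
So c(n) = \frac{13 \left(-3\right)^{n}}{3} + \frac{8 \cdot 6^{n}}{3}.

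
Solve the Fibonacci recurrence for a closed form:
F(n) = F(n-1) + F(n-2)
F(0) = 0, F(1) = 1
This is the Fibonacci sequence.
Characteristic equation: x² - x - 1 = 0; roots r₁ = \frac{1}{2} + \frac{\sqrt{5}}{2}, r₂ = \frac{1}{2} - \frac{\sqrt{5}}{2}.
General: F(n) = A·r₁^n + B·r₂^n. Solving with F(0)=0, F(1)=1 gives A = \frac{\sqrt{5}}{5}, B = - \frac{\sqrt{5}}{5}.
So F(n) = \frac{2^{- n} \sqrt{5} \left(- \left(1 - \sqrt{5}\right)^{n} + \left(1 + \sqrt{5}\right)^{n}\right)}{5}.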